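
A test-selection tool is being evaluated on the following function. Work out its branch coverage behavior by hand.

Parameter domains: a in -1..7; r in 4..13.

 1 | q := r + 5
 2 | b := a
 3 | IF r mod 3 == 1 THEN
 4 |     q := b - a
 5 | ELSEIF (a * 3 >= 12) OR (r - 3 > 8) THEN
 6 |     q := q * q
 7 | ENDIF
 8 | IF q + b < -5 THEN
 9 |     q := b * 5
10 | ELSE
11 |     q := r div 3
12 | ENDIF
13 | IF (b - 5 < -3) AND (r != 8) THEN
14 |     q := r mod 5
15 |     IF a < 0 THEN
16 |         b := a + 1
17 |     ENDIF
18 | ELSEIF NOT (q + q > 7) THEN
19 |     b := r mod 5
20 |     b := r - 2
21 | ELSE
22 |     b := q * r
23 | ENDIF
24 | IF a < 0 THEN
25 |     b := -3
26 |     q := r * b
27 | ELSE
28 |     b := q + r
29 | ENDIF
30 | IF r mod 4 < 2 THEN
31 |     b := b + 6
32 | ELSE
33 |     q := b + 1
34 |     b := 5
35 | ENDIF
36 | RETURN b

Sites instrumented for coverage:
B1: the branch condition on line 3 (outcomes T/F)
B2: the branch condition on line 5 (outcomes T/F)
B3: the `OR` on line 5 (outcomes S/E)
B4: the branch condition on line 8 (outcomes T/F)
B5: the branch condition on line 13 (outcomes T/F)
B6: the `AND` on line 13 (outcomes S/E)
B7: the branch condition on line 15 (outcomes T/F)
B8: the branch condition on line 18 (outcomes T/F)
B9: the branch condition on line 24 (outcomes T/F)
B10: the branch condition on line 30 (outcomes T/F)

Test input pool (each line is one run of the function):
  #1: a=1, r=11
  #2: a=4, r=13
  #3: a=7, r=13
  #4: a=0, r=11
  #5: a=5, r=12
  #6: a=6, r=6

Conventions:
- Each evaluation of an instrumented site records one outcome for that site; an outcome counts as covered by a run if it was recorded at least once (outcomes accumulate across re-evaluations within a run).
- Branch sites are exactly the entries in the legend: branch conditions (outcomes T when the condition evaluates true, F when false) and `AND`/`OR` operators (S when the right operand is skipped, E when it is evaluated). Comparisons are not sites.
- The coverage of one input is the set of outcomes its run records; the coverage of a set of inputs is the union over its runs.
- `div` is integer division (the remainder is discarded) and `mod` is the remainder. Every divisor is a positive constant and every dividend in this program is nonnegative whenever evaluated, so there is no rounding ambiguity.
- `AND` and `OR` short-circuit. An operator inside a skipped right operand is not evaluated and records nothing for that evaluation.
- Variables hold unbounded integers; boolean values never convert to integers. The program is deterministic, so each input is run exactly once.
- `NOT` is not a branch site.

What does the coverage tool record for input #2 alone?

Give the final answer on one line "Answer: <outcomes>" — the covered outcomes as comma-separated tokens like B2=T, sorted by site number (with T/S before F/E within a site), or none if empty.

Tracing the run of input #2 (a=4, r=13):
  B1->T, B4->F, B6->S, B5->F, B8->F, B9->F, B10->T
deduplicating events, the covered set is: B1=T, B4=F, B5=F, B6=S, B8=F, B9=F, B10=T

Answer: B1=T, B4=F, B5=F, B6=S, B8=F, B9=F, B10=T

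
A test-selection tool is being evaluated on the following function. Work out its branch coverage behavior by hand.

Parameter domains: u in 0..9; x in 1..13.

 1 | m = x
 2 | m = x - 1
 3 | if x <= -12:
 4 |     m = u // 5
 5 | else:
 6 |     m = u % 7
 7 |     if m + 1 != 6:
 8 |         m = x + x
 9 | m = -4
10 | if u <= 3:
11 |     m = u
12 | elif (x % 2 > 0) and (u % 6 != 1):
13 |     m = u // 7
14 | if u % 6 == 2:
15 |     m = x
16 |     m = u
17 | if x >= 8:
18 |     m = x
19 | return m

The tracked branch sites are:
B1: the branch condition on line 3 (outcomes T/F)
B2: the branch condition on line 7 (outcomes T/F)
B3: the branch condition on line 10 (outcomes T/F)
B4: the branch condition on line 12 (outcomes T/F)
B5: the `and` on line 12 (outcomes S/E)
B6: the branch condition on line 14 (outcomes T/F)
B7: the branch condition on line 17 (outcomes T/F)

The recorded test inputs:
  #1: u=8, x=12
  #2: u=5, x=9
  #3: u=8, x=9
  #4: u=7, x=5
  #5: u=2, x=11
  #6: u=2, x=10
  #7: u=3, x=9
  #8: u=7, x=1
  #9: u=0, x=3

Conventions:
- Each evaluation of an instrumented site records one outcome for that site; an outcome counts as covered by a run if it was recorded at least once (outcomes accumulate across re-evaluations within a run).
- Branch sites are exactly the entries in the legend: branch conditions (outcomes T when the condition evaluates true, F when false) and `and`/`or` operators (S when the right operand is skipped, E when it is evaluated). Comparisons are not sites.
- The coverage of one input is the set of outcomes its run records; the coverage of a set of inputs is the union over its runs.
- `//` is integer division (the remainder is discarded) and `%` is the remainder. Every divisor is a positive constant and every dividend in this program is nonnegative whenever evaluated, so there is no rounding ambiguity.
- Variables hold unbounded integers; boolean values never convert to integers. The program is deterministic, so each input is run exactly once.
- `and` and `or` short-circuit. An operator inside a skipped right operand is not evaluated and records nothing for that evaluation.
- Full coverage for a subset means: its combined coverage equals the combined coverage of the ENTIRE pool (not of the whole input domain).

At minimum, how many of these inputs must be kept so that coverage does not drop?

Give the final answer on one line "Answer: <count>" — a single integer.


input #1, u=8, x=12: events B1->F, B2->T, B3->F, B5->S, B4->F, B6->T, B7->T; outcomes B1=F, B2=T, B3=F, B4=F, B5=S, B6=T, B7=T
input #2, u=5, x=9: events B1->F, B2->F, B3->F, B5->E, B4->T, B6->F, B7->T; outcomes B1=F, B2=F, B3=F, B4=T, B5=E, B6=F, B7=T
input #3, u=8, x=9: events B1->F, B2->T, B3->F, B5->E, B4->T, B6->T, B7->T; outcomes B1=F, B2=T, B3=F, B4=T, B5=E, B6=T, B7=T
input #4, u=7, x=5: events B1->F, B2->T, B3->F, B5->E, B4->F, B6->F, B7->F; outcomes B1=F, B2=T, B3=F, B4=F, B5=E, B6=F, B7=F
input #5, u=2, x=11: events B1->F, B2->T, B3->T, B6->T, B7->T; outcomes B1=F, B2=T, B3=T, B6=T, B7=T
input #6, u=2, x=10: events B1->F, B2->T, B3->T, B6->T, B7->T; outcomes B1=F, B2=T, B3=T, B6=T, B7=T
input #7, u=3, x=9: events B1->F, B2->T, B3->T, B6->F, B7->T; outcomes B1=F, B2=T, B3=T, B6=F, B7=T
input #8, u=7, x=1: events B1->F, B2->T, B3->F, B5->E, B4->F, B6->F, B7->F; outcomes B1=F, B2=T, B3=F, B4=F, B5=E, B6=F, B7=F
input #9, u=0, x=3: events B1->F, B2->T, B3->T, B6->F, B7->F; outcomes B1=F, B2=T, B3=T, B6=F, B7=F
union over all inputs: B1=F, B2=T, B2=F, B3=T, B3=F, B4=T, B4=F, B5=S, B5=E, B6=T, B6=F, B7=T, B7=F (13 outcomes)
every size-1 subset falls short of the 13 outcomes (best: 7/13)
every size-2 subset falls short of the 13 outcomes (best: 11/13)
the canonical winner is {1, 2, 9}: size 3, full 13-outcome coverage, earliest index list among size-3 covers
Answer: 3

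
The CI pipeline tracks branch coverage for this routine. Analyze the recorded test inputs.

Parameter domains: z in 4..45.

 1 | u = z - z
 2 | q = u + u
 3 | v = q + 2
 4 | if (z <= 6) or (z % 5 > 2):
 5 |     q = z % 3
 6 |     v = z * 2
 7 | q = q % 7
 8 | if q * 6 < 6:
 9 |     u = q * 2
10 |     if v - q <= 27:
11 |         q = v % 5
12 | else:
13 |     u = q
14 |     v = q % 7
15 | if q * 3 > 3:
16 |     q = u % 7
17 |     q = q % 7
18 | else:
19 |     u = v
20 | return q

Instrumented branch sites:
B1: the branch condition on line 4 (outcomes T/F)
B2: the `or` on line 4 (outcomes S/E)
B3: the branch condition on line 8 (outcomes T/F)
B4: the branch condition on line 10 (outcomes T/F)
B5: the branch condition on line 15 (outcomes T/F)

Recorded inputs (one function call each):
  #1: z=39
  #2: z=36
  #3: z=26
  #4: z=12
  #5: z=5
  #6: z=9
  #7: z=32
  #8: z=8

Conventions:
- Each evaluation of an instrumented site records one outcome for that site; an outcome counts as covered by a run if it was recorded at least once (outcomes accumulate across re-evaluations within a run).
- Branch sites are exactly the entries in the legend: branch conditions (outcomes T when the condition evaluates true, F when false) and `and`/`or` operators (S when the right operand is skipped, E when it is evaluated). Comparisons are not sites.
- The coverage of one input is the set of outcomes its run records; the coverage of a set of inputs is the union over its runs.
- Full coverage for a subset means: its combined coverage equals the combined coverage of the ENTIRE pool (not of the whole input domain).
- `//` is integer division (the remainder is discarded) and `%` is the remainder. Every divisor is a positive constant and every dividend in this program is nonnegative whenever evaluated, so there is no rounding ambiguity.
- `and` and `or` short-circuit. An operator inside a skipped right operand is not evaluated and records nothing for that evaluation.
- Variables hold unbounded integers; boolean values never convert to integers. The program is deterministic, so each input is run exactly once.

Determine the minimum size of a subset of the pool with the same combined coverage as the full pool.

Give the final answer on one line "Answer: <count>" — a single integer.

test 1 (z=39) hits B1=T, B2=E, B3=T, B4=F, B5=F
test 2 (z=36) hits B1=F, B2=E, B3=T, B4=T, B5=T
test 3 (z=26) hits B1=F, B2=E, B3=T, B4=T, B5=T
test 4 (z=12) hits B1=F, B2=E, B3=T, B4=T, B5=T
test 5 (z=5) hits B1=T, B2=S, B3=F, B5=T
test 6 (z=9) hits B1=T, B2=E, B3=T, B4=T, B5=T
test 7 (z=32) hits B1=F, B2=E, B3=T, B4=T, B5=T
test 8 (z=8) hits B1=T, B2=E, B3=F, B5=T
union over all inputs: B1=T, B1=F, B2=S, B2=E, B3=T, B3=F, B4=T, B4=F, B5=T, B5=F (10 outcomes)
checked all size-1 subsets: none covers 10 outcomes (max 5/10)
checked all size-2 subsets: none covers 10 outcomes (max 8/10)
the canonical winner is {1, 2, 5}: size 3, full 10-outcome coverage, earliest index list among size-3 covers

Answer: 3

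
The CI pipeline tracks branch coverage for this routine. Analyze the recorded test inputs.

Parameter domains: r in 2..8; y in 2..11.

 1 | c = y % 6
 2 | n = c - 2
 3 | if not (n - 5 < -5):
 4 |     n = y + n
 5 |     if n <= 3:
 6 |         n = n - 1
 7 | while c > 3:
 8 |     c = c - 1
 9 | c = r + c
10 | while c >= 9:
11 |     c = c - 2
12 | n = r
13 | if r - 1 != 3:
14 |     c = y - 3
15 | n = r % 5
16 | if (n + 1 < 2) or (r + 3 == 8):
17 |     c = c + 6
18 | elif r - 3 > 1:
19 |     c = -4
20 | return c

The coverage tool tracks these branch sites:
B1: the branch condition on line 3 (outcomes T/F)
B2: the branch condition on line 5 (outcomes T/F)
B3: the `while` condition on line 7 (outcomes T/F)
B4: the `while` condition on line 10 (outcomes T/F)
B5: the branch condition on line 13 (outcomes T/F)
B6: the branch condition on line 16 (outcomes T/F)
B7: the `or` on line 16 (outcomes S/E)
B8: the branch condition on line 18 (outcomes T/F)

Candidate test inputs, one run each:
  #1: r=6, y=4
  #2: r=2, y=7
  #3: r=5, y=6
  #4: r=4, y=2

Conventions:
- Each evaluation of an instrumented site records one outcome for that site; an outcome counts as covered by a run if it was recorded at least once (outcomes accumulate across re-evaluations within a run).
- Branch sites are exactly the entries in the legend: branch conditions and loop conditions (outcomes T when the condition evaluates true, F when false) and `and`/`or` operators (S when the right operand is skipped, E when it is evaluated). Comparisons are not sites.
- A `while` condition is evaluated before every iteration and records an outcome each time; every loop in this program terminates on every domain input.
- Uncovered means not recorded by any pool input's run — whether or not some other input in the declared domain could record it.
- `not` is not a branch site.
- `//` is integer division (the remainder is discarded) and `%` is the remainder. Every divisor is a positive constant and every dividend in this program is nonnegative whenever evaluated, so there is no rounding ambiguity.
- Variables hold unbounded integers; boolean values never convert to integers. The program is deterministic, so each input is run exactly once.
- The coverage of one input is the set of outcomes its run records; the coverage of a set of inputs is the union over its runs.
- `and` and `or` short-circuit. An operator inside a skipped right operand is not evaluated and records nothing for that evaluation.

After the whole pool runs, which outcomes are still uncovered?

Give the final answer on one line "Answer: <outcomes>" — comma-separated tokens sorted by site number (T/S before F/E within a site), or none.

test 1 (r=6, y=4) fires B1->T, B2->F, B3->T, B3->F, B4->T, B4->F, B5->T, B7->E, B6->F, B8->T; hits B1=T, B2=F, B3=T, B3=F, B4=T, B4=F, B5=T, B6=F, B7=E, B8=T
test 2 (r=2, y=7) fires B1->F, B3->F, B4->F, B5->T, B7->E, B6->F, B8->F; hits B1=F, B3=F, B4=F, B5=T, B6=F, B7=E, B8=F
test 3 (r=5, y=6) fires B1->F, B3->F, B4->F, B5->T, B7->S, B6->T; hits B1=F, B3=F, B4=F, B5=T, B6=T, B7=S
test 4 (r=4, y=2) fires B1->T, B2->T, B3->F, B4->F, B5->F, B7->E, B6->F, B8->F; hits B1=T, B2=T, B3=F, B4=F, B5=F, B6=F, B7=E, B8=F
union over the pool: B1=T, B1=F, B2=T, B2=F, B3=T, B3=F, B4=T, B4=F, B5=T, B5=F, B6=T, B6=F, B7=S, B7=E, B8=T, B8=F
uncovered (0 of 16): none

Answer: none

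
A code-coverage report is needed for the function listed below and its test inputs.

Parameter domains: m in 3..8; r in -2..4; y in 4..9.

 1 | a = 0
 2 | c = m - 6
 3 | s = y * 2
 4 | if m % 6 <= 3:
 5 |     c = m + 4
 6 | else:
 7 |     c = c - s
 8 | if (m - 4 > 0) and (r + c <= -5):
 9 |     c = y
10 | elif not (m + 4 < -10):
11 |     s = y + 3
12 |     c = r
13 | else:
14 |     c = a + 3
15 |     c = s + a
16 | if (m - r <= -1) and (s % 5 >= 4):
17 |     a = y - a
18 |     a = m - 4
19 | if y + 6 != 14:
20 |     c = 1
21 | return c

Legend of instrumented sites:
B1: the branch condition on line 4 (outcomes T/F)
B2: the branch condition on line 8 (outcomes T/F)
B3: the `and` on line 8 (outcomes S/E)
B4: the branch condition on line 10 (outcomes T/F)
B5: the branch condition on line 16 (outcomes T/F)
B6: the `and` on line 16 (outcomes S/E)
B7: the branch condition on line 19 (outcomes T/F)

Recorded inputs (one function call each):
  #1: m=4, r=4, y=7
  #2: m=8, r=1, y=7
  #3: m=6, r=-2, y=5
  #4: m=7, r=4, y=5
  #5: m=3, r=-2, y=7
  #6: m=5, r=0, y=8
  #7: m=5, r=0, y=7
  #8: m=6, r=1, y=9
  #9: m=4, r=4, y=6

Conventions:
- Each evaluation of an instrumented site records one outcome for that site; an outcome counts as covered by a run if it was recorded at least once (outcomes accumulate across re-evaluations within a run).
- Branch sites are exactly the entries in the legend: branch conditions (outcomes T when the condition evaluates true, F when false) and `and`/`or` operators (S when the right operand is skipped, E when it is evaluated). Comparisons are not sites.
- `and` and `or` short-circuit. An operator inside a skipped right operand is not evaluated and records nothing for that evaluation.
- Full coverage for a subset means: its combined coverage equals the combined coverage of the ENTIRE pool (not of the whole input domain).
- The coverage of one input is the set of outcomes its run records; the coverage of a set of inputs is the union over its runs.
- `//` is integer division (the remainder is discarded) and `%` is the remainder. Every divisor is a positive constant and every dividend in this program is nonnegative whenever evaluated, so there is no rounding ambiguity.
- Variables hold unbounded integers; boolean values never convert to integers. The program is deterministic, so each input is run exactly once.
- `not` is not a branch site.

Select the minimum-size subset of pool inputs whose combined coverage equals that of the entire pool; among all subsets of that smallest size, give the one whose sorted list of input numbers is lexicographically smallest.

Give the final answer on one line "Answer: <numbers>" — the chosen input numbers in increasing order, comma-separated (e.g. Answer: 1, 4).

run #1 (m=4, r=4, y=7) runs B1->F, B3->S, B2->F, B4->T, B6->S, B5->F, B7->T; records B1=F, B2=F, B3=S, B4=T, B5=F, B6=S, B7=T
run #2 (m=8, r=1, y=7) runs B1->T, B3->E, B2->F, B4->T, B6->S, B5->F, B7->T; records B1=T, B2=F, B3=E, B4=T, B5=F, B6=S, B7=T
run #3 (m=6, r=-2, y=5) runs B1->T, B3->E, B2->F, B4->T, B6->S, B5->F, B7->T; records B1=T, B2=F, B3=E, B4=T, B5=F, B6=S, B7=T
run #4 (m=7, r=4, y=5) runs B1->T, B3->E, B2->F, B4->T, B6->S, B5->F, B7->T; records B1=T, B2=F, B3=E, B4=T, B5=F, B6=S, B7=T
run #5 (m=3, r=-2, y=7) runs B1->T, B3->S, B2->F, B4->T, B6->S, B5->F, B7->T; records B1=T, B2=F, B3=S, B4=T, B5=F, B6=S, B7=T
run #6 (m=5, r=0, y=8) runs B1->F, B3->E, B2->T, B6->S, B5->F, B7->F; records B1=F, B2=T, B3=E, B5=F, B6=S, B7=F
run #7 (m=5, r=0, y=7) runs B1->F, B3->E, B2->T, B6->S, B5->F, B7->T; records B1=F, B2=T, B3=E, B5=F, B6=S, B7=T
run #8 (m=6, r=1, y=9) runs B1->T, B3->E, B2->F, B4->T, B6->S, B5->F, B7->T; records B1=T, B2=F, B3=E, B4=T, B5=F, B6=S, B7=T
run #9 (m=4, r=4, y=6) runs B1->F, B3->S, B2->F, B4->T, B6->S, B5->F, B7->T; records B1=F, B2=F, B3=S, B4=T, B5=F, B6=S, B7=T
together the pool reaches 11 outcomes: B1=T, B1=F, B2=T, B2=F, B3=S, B3=E, B4=T, B5=F, B6=S, B7=T, B7=F
checked all size-1 subsets: none covers 11 outcomes (max 7/11)
at size 2, {5, 6} reaches all 11 outcomes; every lexicographically earlier size-2 subset fails

Answer: 5, 6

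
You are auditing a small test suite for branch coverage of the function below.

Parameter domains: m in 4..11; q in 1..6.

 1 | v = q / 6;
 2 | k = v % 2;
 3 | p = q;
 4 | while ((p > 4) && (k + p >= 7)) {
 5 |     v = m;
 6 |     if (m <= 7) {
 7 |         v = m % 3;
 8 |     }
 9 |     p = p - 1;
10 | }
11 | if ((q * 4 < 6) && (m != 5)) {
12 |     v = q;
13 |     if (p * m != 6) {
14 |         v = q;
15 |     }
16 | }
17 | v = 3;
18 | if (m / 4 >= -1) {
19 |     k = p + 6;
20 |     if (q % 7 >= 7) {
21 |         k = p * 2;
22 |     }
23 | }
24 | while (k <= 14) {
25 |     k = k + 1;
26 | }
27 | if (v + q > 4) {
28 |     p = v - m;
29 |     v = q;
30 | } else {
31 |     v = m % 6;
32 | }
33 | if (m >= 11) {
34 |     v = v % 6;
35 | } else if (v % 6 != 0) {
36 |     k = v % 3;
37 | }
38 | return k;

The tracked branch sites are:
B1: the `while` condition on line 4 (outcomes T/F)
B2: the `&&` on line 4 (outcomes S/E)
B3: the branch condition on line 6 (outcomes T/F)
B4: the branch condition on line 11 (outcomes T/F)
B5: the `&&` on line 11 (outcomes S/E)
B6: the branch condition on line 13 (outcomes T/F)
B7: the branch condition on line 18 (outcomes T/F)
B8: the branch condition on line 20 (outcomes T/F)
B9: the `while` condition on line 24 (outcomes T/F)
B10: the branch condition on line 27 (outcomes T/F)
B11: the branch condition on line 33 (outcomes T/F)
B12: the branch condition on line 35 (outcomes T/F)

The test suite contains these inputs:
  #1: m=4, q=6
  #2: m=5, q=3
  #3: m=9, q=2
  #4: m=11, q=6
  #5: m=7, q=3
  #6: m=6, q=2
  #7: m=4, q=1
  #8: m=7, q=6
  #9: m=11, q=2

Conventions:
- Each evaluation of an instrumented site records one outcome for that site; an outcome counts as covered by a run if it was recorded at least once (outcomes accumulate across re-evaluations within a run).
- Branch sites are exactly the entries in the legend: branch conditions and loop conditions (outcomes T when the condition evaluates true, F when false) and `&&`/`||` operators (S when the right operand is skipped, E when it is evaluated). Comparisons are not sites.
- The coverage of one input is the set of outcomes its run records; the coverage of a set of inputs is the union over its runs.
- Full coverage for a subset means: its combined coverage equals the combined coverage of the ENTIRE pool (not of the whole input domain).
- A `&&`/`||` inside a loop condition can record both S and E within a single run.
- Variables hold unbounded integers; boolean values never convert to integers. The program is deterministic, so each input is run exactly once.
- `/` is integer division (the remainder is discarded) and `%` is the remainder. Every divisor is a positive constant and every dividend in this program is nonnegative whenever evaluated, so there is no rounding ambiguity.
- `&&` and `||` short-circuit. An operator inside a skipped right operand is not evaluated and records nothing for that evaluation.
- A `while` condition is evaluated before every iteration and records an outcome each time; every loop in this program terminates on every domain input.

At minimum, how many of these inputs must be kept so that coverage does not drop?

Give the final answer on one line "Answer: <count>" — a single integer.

run #1 (m=4, q=6) records B1=T, B1=F, B2=E, B3=T, B4=F, B5=S, B7=T, B8=F, B9=T, B9=F, B10=T, B11=F, B12=F
run #2 (m=5, q=3) records B1=F, B2=S, B4=F, B5=S, B7=T, B8=F, B9=T, B9=F, B10=T, B11=F, B12=T
run #3 (m=9, q=2) records B1=F, B2=S, B4=F, B5=S, B7=T, B8=F, B9=T, B9=F, B10=T, B11=F, B12=T
run #4 (m=11, q=6) records B1=T, B1=F, B2=E, B3=F, B4=F, B5=S, B7=T, B8=F, B9=T, B9=F, B10=T, B11=T
run #5 (m=7, q=3) records B1=F, B2=S, B4=F, B5=S, B7=T, B8=F, B9=T, B9=F, B10=T, B11=F, B12=T
run #6 (m=6, q=2) records B1=F, B2=S, B4=F, B5=S, B7=T, B8=F, B9=T, B9=F, B10=T, B11=F, B12=T
run #7 (m=4, q=1) records B1=F, B2=S, B4=T, B5=E, B6=T, B7=T, B8=F, B9=T, B9=F, B10=F, B11=F, B12=T
run #8 (m=7, q=6) records B1=T, B1=F, B2=E, B3=T, B4=F, B5=S, B7=T, B8=F, B9=T, B9=F, B10=T, B11=F, B12=F
run #9 (m=11, q=2) records B1=F, B2=S, B4=F, B5=S, B7=T, B8=F, B9=T, B9=F, B10=T, B11=T
pool-wide coverage (21 outcomes): B1=T, B1=F, B2=S, B2=E, B3=T, B3=F, B4=T, B4=F, B5=S, B5=E, B6=T, B7=T, B8=F, B9=T, B9=F, B10=T, B10=F, B11=T, B11=F, B12=T, B12=F
checked all size-1 subsets: none covers 21 outcomes (max 13/21)
checked all size-2 subsets: none covers 21 outcomes (max 19/21)
inputs {1, 4, 7} (size 3) cover everything; no size-3 subset with a lexicographically smaller index list covers all 21

Answer: 3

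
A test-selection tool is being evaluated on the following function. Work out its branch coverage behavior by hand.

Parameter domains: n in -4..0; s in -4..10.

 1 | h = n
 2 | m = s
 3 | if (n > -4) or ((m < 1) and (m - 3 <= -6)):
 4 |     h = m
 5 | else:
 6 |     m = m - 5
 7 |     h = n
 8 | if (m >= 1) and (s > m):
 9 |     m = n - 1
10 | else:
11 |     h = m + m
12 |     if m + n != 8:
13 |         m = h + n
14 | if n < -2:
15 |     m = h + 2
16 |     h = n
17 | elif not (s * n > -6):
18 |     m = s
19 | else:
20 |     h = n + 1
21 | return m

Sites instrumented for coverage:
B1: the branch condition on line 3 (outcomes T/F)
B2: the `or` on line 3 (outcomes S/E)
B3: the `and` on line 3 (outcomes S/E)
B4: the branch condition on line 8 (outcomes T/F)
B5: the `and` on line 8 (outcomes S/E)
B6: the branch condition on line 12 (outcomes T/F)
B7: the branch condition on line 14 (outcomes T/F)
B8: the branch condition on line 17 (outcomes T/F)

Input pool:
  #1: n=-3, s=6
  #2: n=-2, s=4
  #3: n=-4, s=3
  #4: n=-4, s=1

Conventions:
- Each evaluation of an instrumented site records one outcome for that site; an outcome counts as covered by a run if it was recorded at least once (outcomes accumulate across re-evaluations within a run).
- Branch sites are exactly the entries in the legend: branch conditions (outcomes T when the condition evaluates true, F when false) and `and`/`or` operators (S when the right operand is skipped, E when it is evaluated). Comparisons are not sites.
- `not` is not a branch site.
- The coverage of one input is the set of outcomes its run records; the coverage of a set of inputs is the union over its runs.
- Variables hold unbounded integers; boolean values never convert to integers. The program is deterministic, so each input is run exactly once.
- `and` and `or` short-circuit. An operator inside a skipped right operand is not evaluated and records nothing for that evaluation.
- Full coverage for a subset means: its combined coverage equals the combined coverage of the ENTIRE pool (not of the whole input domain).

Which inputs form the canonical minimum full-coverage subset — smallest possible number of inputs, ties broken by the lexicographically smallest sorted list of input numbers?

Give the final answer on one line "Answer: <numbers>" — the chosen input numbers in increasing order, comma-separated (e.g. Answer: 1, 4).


run #1 (n=-3, s=6) records B1=T, B2=S, B4=F, B5=E, B6=T, B7=T
run #2 (n=-2, s=4) records B1=T, B2=S, B4=F, B5=E, B6=T, B7=F, B8=T
run #3 (n=-4, s=3) records B1=F, B2=E, B3=S, B4=F, B5=S, B6=T, B7=T
run #4 (n=-4, s=1) records B1=F, B2=E, B3=S, B4=F, B5=S, B6=T, B7=T
union over all inputs: B1=T, B1=F, B2=S, B2=E, B3=S, B4=F, B5=S, B5=E, B6=T, B7=T, B7=F, B8=T (12 outcomes)
size 1 is not enough: best union over all size-1 subsets is 7/12
size 2: inputs {2, 3} cover all 12 outcomes, and no lexicographically smaller subset of this size does
Answer: 2, 3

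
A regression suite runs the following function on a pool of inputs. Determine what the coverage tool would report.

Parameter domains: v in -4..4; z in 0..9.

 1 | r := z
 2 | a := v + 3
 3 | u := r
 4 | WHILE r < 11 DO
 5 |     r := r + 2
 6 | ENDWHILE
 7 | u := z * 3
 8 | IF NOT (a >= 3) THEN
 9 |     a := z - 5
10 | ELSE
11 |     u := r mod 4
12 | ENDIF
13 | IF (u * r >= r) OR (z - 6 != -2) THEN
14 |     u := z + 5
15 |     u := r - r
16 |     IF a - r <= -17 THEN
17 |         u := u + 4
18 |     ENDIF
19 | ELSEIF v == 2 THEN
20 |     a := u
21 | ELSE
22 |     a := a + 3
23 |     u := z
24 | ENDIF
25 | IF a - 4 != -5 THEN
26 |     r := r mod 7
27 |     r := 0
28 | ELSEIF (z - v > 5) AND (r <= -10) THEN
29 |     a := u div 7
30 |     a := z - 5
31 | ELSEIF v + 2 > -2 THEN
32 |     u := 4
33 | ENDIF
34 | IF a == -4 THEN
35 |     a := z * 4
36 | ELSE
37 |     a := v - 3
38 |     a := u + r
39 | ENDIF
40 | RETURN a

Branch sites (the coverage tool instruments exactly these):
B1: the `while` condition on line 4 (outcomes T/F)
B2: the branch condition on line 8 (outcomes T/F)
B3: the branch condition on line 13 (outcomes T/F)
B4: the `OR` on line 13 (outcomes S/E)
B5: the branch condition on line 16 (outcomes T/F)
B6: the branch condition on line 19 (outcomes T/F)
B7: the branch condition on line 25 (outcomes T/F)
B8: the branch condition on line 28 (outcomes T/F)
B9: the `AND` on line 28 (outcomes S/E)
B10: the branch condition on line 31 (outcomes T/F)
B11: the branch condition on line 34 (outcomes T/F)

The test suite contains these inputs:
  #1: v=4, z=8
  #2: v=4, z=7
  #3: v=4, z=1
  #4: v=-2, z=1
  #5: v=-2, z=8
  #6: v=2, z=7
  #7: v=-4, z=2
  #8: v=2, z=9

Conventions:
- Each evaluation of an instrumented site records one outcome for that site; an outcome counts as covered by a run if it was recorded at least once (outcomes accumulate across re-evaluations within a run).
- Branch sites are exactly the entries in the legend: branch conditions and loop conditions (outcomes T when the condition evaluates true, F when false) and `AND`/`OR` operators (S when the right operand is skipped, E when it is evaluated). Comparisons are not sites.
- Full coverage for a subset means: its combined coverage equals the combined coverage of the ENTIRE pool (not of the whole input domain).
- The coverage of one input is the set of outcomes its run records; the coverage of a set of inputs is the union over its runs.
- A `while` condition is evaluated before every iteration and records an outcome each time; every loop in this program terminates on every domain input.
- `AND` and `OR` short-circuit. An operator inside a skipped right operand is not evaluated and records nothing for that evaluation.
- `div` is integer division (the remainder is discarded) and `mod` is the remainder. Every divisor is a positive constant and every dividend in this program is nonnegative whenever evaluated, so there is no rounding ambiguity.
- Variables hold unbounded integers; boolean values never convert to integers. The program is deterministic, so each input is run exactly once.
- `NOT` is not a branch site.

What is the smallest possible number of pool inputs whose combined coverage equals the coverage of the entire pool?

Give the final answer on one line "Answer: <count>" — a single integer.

run #1 (v=4, z=8) runs B1->T, B1->T, B1->F, B2->F, B4->E, B3->T, B5->F, B7->T, B11->F; records B1=T, B1=F, B2=F, B3=T, B4=E, B5=F, B7=T, B11=F
run #2 (v=4, z=7) runs B1->T, B1->T, B1->F, B2->F, B4->S, B3->T, B5->F, B7->T, B11->F; records B1=T, B1=F, B2=F, B3=T, B4=S, B5=F, B7=T, B11=F
run #3 (v=4, z=1) runs B1->T, B1->T, B1->T, B1->T, B1->T, B1->F, B2->F, B4->S, B3->T, B5->F, B7->T, B11->F; records B1=T, B1=F, B2=F, B3=T, B4=S, B5=F, B7=T, B11=F
run #4 (v=-2, z=1) runs B1->T, B1->T, B1->T, B1->T, B1->T, B1->F, B2->T, B4->S, B3->T, B5->F, B7->T, B11->T; records B1=T, B1=F, B2=T, B3=T, B4=S, B5=F, B7=T, B11=T
run #5 (v=-2, z=8) runs B1->T, B1->T, B1->F, B2->T, B4->S, B3->T, B5->F, B7->T, B11->F; records B1=T, B1=F, B2=T, B3=T, B4=S, B5=F, B7=T, B11=F
run #6 (v=2, z=7) runs B1->T, B1->T, B1->F, B2->F, B4->S, B3->T, B5->F, B7->T, B11->F; records B1=T, B1=F, B2=F, B3=T, B4=S, B5=F, B7=T, B11=F
run #7 (v=-4, z=2) runs B1->T, B1->T, B1->T, B1->T, B1->T, B1->F, B2->T, B4->S, B3->T, B5->F, B7->T, B11->F; records B1=T, B1=F, B2=T, B3=T, B4=S, B5=F, B7=T, B11=F
run #8 (v=2, z=9) runs B1->T, B1->F, B2->F, B4->S, B3->T, B5->F, B7->T, B11->F; records B1=T, B1=F, B2=F, B3=T, B4=S, B5=F, B7=T, B11=F
union over all inputs: B1=T, B1=F, B2=T, B2=F, B3=T, B4=S, B4=E, B5=F, B7=T, B11=T, B11=F (11 outcomes)
checked all size-1 subsets: none covers 11 outcomes (max 8/11)
at size 2, {1, 4} reaches all 11 outcomes; every lexicographically earlier size-2 subset fails

Answer: 2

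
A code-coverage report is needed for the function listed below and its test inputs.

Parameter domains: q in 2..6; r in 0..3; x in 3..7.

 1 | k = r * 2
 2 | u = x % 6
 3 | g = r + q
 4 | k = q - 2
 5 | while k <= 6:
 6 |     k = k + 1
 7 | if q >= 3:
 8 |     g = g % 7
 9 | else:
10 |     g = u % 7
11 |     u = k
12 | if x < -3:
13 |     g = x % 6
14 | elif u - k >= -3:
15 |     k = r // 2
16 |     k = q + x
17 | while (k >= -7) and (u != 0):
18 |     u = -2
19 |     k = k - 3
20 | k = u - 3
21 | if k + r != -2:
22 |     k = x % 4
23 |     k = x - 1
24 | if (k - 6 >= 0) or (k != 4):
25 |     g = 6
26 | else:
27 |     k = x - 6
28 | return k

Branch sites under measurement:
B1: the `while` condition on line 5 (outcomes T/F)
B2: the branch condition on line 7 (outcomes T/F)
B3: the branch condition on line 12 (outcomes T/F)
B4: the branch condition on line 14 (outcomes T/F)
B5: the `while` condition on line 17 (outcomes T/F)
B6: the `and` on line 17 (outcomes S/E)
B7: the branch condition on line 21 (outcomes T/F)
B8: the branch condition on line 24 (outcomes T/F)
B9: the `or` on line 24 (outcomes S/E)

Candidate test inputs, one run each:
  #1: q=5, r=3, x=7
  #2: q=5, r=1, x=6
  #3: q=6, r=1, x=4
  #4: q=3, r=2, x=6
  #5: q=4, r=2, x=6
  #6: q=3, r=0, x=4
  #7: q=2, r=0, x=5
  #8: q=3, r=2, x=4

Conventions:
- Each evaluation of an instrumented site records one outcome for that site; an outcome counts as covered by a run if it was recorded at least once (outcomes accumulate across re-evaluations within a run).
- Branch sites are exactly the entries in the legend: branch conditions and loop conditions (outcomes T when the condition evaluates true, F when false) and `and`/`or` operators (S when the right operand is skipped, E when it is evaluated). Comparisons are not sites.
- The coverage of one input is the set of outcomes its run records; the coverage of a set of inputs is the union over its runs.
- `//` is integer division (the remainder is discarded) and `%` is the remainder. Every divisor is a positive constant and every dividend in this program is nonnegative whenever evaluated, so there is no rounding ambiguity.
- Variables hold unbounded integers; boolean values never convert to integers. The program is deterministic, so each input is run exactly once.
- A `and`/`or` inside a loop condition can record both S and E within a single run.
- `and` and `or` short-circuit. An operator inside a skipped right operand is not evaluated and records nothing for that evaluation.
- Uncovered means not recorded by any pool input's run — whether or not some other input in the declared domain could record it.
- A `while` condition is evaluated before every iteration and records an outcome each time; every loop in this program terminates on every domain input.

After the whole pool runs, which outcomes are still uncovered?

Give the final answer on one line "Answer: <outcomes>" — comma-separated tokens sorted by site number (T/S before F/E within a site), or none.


input #1 (q=5, r=3, x=7): covers B1=T, B1=F, B2=T, B3=F, B4=F, B5=T, B5=F, B6=S, B6=E, B7=F, B8=T, B9=E
input #2 (q=5, r=1, x=6): covers B1=T, B1=F, B2=T, B3=F, B4=F, B5=F, B6=E, B7=F, B8=T, B9=E
input #3 (q=6, r=1, x=4): covers B1=T, B1=F, B2=T, B3=F, B4=T, B5=T, B5=F, B6=S, B6=E, B7=T, B8=T, B9=E
input #4 (q=3, r=2, x=6): covers B1=T, B1=F, B2=T, B3=F, B4=F, B5=F, B6=E, B7=T, B8=T, B9=E
input #5 (q=4, r=2, x=6): covers B1=T, B1=F, B2=T, B3=F, B4=F, B5=F, B6=E, B7=T, B8=T, B9=E
input #6 (q=3, r=0, x=4): covers B1=T, B1=F, B2=T, B3=F, B4=T, B5=T, B5=F, B6=S, B6=E, B7=T, B8=T, B9=E
input #7 (q=2, r=0, x=5): covers B1=T, B1=F, B2=F, B3=F, B4=T, B5=T, B5=F, B6=S, B6=E, B7=T, B8=F, B9=E
input #8 (q=3, r=2, x=4): covers B1=T, B1=F, B2=T, B3=F, B4=T, B5=T, B5=F, B6=S, B6=E, B7=T, B8=T, B9=E
union over the pool: B1=T, B1=F, B2=T, B2=F, B3=F, B4=T, B4=F, B5=T, B5=F, B6=S, B6=E, B7=T, B7=F, B8=T, B8=F, B9=E
uncovered (2 of 18): B3=T, B9=S
Answer: B3=T, B9=S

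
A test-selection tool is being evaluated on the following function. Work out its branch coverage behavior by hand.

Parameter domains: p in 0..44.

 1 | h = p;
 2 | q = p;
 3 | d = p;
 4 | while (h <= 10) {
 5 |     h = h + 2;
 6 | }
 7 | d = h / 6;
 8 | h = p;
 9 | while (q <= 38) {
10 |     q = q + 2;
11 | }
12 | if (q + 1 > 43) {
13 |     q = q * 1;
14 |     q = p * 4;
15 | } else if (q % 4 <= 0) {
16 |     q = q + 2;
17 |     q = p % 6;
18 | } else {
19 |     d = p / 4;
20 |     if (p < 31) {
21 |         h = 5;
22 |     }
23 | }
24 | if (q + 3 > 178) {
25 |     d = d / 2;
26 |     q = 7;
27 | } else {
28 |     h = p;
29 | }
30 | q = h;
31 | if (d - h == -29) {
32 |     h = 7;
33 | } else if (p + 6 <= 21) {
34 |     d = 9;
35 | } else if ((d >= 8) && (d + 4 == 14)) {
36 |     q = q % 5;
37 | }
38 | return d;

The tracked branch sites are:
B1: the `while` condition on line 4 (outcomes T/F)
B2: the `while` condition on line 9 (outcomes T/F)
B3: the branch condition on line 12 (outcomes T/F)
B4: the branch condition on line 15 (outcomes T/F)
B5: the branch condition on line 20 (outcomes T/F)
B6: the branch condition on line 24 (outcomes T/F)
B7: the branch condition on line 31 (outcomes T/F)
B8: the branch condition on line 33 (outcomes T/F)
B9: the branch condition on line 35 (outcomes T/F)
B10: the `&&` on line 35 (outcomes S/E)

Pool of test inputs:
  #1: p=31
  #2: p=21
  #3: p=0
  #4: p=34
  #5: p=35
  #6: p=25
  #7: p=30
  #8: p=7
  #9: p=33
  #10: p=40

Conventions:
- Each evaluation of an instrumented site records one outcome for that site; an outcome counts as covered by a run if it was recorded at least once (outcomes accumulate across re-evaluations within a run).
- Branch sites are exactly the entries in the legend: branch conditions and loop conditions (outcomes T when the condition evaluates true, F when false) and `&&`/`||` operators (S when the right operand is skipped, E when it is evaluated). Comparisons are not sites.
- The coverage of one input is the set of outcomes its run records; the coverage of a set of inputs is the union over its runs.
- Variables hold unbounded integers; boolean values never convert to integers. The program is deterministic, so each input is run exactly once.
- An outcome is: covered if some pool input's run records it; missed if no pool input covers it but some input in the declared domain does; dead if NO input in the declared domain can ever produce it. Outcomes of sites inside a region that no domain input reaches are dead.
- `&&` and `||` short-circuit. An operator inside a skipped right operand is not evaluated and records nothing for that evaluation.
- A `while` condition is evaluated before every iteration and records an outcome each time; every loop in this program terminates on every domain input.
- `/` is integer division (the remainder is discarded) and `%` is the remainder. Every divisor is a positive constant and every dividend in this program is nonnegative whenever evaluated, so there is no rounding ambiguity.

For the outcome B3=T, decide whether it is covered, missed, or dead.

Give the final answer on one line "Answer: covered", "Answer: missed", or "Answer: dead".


no pool input records B3=T
but domain input (p=43) does record it -> reachable, so missed
Answer: missed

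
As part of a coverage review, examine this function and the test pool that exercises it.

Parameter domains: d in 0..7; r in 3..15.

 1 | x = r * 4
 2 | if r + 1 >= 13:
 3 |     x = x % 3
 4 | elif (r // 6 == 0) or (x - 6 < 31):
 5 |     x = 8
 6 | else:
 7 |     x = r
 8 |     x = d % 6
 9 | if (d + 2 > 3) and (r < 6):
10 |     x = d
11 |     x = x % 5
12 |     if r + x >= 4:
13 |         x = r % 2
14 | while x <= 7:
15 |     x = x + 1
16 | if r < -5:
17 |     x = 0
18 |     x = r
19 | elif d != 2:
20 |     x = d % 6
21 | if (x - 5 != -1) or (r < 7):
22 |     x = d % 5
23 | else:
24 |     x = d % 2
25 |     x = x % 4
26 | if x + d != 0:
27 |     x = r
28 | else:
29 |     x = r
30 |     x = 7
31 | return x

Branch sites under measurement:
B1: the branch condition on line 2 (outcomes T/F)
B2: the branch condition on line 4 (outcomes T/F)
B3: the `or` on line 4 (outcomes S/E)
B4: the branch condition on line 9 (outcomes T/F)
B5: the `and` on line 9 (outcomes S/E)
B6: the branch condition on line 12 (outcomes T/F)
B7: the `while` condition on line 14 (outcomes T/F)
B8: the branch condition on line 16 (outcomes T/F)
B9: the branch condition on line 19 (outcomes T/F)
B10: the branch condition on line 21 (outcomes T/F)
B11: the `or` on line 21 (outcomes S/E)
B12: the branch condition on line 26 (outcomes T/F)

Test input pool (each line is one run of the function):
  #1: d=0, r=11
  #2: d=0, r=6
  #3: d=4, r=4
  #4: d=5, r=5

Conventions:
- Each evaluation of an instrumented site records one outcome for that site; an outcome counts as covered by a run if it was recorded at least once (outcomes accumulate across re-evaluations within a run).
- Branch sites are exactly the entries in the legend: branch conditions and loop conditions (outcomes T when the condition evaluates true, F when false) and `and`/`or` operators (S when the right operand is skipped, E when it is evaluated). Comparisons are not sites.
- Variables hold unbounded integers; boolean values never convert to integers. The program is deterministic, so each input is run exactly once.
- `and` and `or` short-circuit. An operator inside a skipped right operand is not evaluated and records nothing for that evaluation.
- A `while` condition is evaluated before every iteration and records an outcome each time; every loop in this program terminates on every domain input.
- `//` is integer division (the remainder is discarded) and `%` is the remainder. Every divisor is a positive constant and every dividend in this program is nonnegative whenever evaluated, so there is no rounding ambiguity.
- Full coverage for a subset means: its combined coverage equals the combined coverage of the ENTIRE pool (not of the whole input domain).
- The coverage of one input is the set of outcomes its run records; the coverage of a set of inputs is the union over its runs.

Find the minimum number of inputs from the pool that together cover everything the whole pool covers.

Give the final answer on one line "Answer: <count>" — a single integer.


test 1 (d=0, r=11) fires B1->F, B3->E, B2->F, B5->S, B4->F, B7->T, B7->T, B7->T, B7->T, B7->T, B7->T, B7->T, B7->T, B7->F, ...; hits B1=F, B2=F, B3=E, B4=F, B5=S, B7=T, B7=F, B8=F, B9=T, B10=T, B11=S, B12=F
test 2 (d=0, r=6) fires B1->F, B3->E, B2->T, B5->S, B4->F, B7->F, B8->F, B9->T, B11->S, B10->T, B12->F; hits B1=F, B2=T, B3=E, B4=F, B5=S, B7=F, B8=F, B9=T, B10=T, B11=S, B12=F
test 3 (d=4, r=4) fires B1->F, B3->S, B2->T, B5->E, B4->T, B6->T, B7->T, B7->T, B7->T, B7->T, B7->T, B7->T, B7->T, B7->T, ...; hits B1=F, B2=T, B3=S, B4=T, B5=E, B6=T, B7=T, B7=F, B8=F, B9=T, B10=T, B11=E, B12=T
test 4 (d=5, r=5) fires B1->F, B3->S, B2->T, B5->E, B4->T, B6->T, B7->T, B7->T, B7->T, B7->T, B7->T, B7->T, B7->T, B7->F, ...; hits B1=F, B2=T, B3=S, B4=T, B5=E, B6=T, B7=T, B7=F, B8=F, B9=T, B10=T, B11=S, B12=T
together the pool reaches 19 outcomes: B1=F, B2=T, B2=F, B3=S, B3=E, B4=T, B4=F, B5=S, B5=E, B6=T, B7=T, B7=F, B8=F, B9=T, B10=T, B11=S, B11=E, B12=T, B12=F
every size-1 subset falls short of the 19 outcomes (best: 13/19)
the canonical winner is {1, 3}: size 2, full 19-outcome coverage, earliest index list among size-2 covers
Answer: 2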